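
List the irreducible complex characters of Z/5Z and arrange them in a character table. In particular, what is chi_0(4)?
Character table of Z/5Z (irreps indexed chi_0,...,chi_4 with chi_k(m) = zeta_5^(k*m), zeta_5 = exp(2*pi*i/5)):
  irrep \ class  {0} (size 1)  {1} (size 1)    {2} (size 1)    {3} (size 1)    {4} (size 1)  
  chi_0          1             1               1               1               1             
  chi_1          1             exp(2*I*pi/5)   exp(4*I*pi/5)   exp(-4*I*pi/5)  exp(-2*I*pi/5)
  chi_2          1             exp(4*I*pi/5)   exp(-2*I*pi/5)  exp(2*I*pi/5)   exp(-4*I*pi/5)
  chi_3          1             exp(-4*I*pi/5)  exp(2*I*pi/5)   exp(-2*I*pi/5)  exp(4*I*pi/5) 
  chi_4          1             exp(-2*I*pi/5)  exp(-4*I*pi/5)  exp(4*I*pi/5)   exp(2*I*pi/5) 

Spot check: chi_0(4) = zeta_5^(0*4) = zeta_5^0 = 1.

Solution. Z/5Z is abelian, so all 5 irreducible complex representations are 1-dimensional. They are given by chi_k(m) = zeta_5^(k*m) for k = 0,...,4. Row orthogonality: sum_m chi_k(m) conj(chi_l(m)) = 5 * [k = l].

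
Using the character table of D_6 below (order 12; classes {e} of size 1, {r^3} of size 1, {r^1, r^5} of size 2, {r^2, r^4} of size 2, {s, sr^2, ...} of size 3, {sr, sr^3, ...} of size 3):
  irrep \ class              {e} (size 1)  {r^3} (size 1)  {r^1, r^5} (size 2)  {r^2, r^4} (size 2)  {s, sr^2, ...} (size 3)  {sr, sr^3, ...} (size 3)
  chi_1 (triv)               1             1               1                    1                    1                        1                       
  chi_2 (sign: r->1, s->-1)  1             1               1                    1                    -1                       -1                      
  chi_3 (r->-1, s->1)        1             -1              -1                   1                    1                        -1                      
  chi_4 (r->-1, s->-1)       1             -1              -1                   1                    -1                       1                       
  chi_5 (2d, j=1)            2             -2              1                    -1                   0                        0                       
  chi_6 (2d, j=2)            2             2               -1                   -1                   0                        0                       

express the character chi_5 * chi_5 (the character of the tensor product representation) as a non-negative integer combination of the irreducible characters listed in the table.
chi_5 tensor chi_5 = chi_1 + chi_2 + chi_6 (all other irreducibles have multiplicity 0).

Working: The character of a tensor product is the pointwise product (chi_5 * chi_5)(C) = chi_5(C) * chi_5(C):
  {e}: (2)*(2), {r^3}: (-2)*(-2), {r^1, r^5}: (1)*(1), {r^2, r^4}: (-1)*(-1), {s, sr^2, ...}: (0)*(0), {sr, sr^3, ...}: (0)*(0)
so (chi_5 * chi_5) takes values
  {e} -> 4, {r^3} -> 4, {r^1, r^5} -> 1, {r^2, r^4} -> 1, {s, sr^2, ...} -> 0, {sr, sr^3, ...} -> 0.
Now take the inner product of this character with each irreducible chi from the table, <chi_5*chi_5, chi> = (1/12) sum_C |C| (chi_5*chi_5)(C) conj(chi(C)):
  <chi_5*chi_5, chi_1> = (1/12)[1*(4)*conj(1) + 1*(4)*conj(1) + 2*(1)*conj(1) + 2*(1)*conj(1) + 3*(0)*conj(1) + 3*(0)*conj(1)]
      = (1/12)[(4) + (4) + (2) + (2) + (0) + (0)] = 12/12 = 1
  <chi_5*chi_5, chi_2> = (1/12)[1*(4)*conj(1) + 1*(4)*conj(1) + 2*(1)*conj(1) + 2*(1)*conj(1) + 3*(0)*conj(-1) + 3*(0)*conj(-1)]
      = (1/12)[(4) + (4) + (2) + (2) + (0) + (0)] = 12/12 = 1
  <chi_5*chi_5, chi_3> = (1/12)[1*(4)*conj(1) + 1*(4)*conj(-1) + 2*(1)*conj(-1) + 2*(1)*conj(1) + 3*(0)*conj(1) + 3*(0)*conj(-1)]
      = (1/12)[(4) + (-4) + (-2) + (2) + (0) + (0)] = 0/12 = 0
  <chi_5*chi_5, chi_4> = (1/12)[1*(4)*conj(1) + 1*(4)*conj(-1) + 2*(1)*conj(-1) + 2*(1)*conj(1) + 3*(0)*conj(-1) + 3*(0)*conj(1)]
      = (1/12)[(4) + (-4) + (-2) + (2) + (0) + (0)] = 0/12 = 0
  <chi_5*chi_5, chi_5> = (1/12)[1*(4)*conj(2) + 1*(4)*conj(-2) + 2*(1)*conj(1) + 2*(1)*conj(-1) + 3*(0)*conj(0) + 3*(0)*conj(0)]
      = (1/12)[(8) + (-8) + (2) + (-2) + (0) + (0)] = 0/12 = 0
  <chi_5*chi_5, chi_6> = (1/12)[1*(4)*conj(2) + 1*(4)*conj(2) + 2*(1)*conj(-1) + 2*(1)*conj(-1) + 3*(0)*conj(0) + 3*(0)*conj(0)]
      = (1/12)[(8) + (8) + (-2) + (-2) + (0) + (0)] = 12/12 = 1
Hence the multiplicities are chi_1: 1, chi_2: 1, chi_6: 1. Dimension check: dim(chi_5)*dim(chi_5) = 2*2 = 4 and sum (mult * dim) = 1*1 + 1*1 + 1*2 = 4.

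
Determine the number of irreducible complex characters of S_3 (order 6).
3

Proof sketch: The number of irreducible complex representations of a finite group equals its number of conjugacy classes. Conjugacy classes in S_3 correspond to cycle types, i.e. partitions of 3; there are p(3) = 3 of them, so S_3 (order 6) has exactly 3 irreducible complex representations.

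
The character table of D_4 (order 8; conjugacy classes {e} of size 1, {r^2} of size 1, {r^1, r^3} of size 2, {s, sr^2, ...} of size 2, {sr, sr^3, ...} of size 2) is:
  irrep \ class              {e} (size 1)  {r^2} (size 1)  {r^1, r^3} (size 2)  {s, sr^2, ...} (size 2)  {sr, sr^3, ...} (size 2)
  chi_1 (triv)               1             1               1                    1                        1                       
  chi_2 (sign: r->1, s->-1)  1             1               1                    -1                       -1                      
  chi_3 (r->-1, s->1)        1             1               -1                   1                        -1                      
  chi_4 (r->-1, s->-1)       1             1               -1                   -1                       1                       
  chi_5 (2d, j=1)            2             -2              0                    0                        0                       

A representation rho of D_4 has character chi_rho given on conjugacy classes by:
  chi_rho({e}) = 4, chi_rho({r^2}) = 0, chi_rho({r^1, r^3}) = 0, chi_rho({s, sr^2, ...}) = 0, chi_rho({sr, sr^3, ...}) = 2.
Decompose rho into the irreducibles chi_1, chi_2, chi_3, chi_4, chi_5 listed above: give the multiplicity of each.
Multiplicities: chi_1: 1, chi_2: 0, chi_3: 0, chi_4: 1, chi_5: 1.

Justification: Use <chi_rho, chi> = (1/|G|) sum_C |C| * chi_rho(C) * conj(chi(C)) with |G| = 8 for each irreducible chi in the table:
  <chi_rho, chi_1> = (1/8)[1*(4)*conj(1) + 1*(0)*conj(1) + 2*(0)*conj(1) + 2*(0)*conj(1) + 2*(2)*conj(1)]
      = (1/8)[(4) + (0) + (0) + (0) + (4)] = 8/8 = 1
  <chi_rho, chi_2> = (1/8)[1*(4)*conj(1) + 1*(0)*conj(1) + 2*(0)*conj(1) + 2*(0)*conj(-1) + 2*(2)*conj(-1)]
      = (1/8)[(4) + (0) + (0) + (0) + (-4)] = 0/8 = 0
  <chi_rho, chi_3> = (1/8)[1*(4)*conj(1) + 1*(0)*conj(1) + 2*(0)*conj(-1) + 2*(0)*conj(1) + 2*(2)*conj(-1)]
      = (1/8)[(4) + (0) + (0) + (0) + (-4)] = 0/8 = 0
  <chi_rho, chi_4> = (1/8)[1*(4)*conj(1) + 1*(0)*conj(1) + 2*(0)*conj(-1) + 2*(0)*conj(-1) + 2*(2)*conj(1)]
      = (1/8)[(4) + (0) + (0) + (0) + (4)] = 8/8 = 1
  <chi_rho, chi_5> = (1/8)[1*(4)*conj(2) + 1*(0)*conj(-2) + 2*(0)*conj(0) + 2*(0)*conj(0) + 2*(2)*conj(0)]
      = (1/8)[(8) + (0) + (0) + (0) + (0)] = 8/8 = 1
Dimension check: dim(rho) = sum (mult * dim) = 1*1 + 0*1 + 0*1 + 1*1 + 1*2 = 4 = chi_rho(e) = 4.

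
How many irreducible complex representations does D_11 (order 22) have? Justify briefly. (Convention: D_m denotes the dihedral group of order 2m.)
7

Solution. The number of irreducible complex representations of a finite group equals its number of conjugacy classes. D_11 has 7 conjugacy classes ((n+3)/2 for n odd), so D_11 (order 22) has exactly 7 irreducible complex representations.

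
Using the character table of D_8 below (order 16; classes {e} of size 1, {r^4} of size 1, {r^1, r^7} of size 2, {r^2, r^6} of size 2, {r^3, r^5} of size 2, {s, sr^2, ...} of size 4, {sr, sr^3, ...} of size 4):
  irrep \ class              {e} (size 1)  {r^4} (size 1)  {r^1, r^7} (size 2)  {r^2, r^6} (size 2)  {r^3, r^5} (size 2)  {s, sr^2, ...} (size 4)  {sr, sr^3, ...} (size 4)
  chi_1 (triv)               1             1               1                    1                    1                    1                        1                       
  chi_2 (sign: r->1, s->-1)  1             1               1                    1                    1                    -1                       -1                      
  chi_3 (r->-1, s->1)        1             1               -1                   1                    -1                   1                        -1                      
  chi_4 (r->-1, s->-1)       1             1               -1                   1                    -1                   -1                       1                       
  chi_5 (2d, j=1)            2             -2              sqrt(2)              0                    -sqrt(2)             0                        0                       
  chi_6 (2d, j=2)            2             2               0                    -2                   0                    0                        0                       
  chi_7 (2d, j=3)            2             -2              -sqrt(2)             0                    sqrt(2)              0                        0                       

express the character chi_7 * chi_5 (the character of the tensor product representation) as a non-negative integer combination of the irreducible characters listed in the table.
chi_7 tensor chi_5 = chi_3 + chi_4 + chi_6 (all other irreducibles have multiplicity 0).

Working: The character of a tensor product is the pointwise product (chi_7 * chi_5)(C) = chi_7(C) * chi_5(C):
  {e}: (2)*(2), {r^4}: (-2)*(-2), {r^1, r^7}: (-sqrt(2))*(sqrt(2)), {r^2, r^6}: (0)*(0), {r^3, r^5}: (sqrt(2))*(-sqrt(2)), {s, sr^2, ...}: (0)*(0), {sr, sr^3, ...}: (0)*(0)
so (chi_7 * chi_5) takes values
  {e} -> 4, {r^4} -> 4, {r^1, r^7} -> -2, {r^2, r^6} -> 0, {r^3, r^5} -> -2, {s, sr^2, ...} -> 0, {sr, sr^3, ...} -> 0.
Now take the inner product of this character with each irreducible chi from the table, <chi_7*chi_5, chi> = (1/16) sum_C |C| (chi_7*chi_5)(C) conj(chi(C)):
  <chi_7*chi_5, chi_1> = (1/16)[1*(4)*conj(1) + 1*(4)*conj(1) + 2*(-2)*conj(1) + 2*(0)*conj(1) + 2*(-2)*conj(1) + 4*(0)*conj(1) + 4*(0)*conj(1)]
      = (1/16)[(4) + (4) + (-4) + (0) + (-4) + (0) + (0)] = 0/16 = 0
  <chi_7*chi_5, chi_2> = (1/16)[1*(4)*conj(1) + 1*(4)*conj(1) + 2*(-2)*conj(1) + 2*(0)*conj(1) + 2*(-2)*conj(1) + 4*(0)*conj(-1) + 4*(0)*conj(-1)]
      = (1/16)[(4) + (4) + (-4) + (0) + (-4) + (0) + (0)] = 0/16 = 0
  <chi_7*chi_5, chi_3> = (1/16)[1*(4)*conj(1) + 1*(4)*conj(1) + 2*(-2)*conj(-1) + 2*(0)*conj(1) + 2*(-2)*conj(-1) + 4*(0)*conj(1) + 4*(0)*conj(-1)]
      = (1/16)[(4) + (4) + (4) + (0) + (4) + (0) + (0)] = 16/16 = 1
  <chi_7*chi_5, chi_4> = (1/16)[1*(4)*conj(1) + 1*(4)*conj(1) + 2*(-2)*conj(-1) + 2*(0)*conj(1) + 2*(-2)*conj(-1) + 4*(0)*conj(-1) + 4*(0)*conj(1)]
      = (1/16)[(4) + (4) + (4) + (0) + (4) + (0) + (0)] = 16/16 = 1
  <chi_7*chi_5, chi_5> = (1/16)[1*(4)*conj(2) + 1*(4)*conj(-2) + 2*(-2)*conj(sqrt(2)) + 2*(0)*conj(0) + 2*(-2)*conj(-sqrt(2)) + 4*(0)*conj(0) + 4*(0)*conj(0)]
      = (1/16)[(8) + (-8) + (-4*sqrt(2)) + (0) + (4*sqrt(2)) + (0) + (0)] = 0/16 = 0
  <chi_7*chi_5, chi_6> = (1/16)[1*(4)*conj(2) + 1*(4)*conj(2) + 2*(-2)*conj(0) + 2*(0)*conj(-2) + 2*(-2)*conj(0) + 4*(0)*conj(0) + 4*(0)*conj(0)]
      = (1/16)[(8) + (8) + (0) + (0) + (0) + (0) + (0)] = 16/16 = 1
  <chi_7*chi_5, chi_7> = (1/16)[1*(4)*conj(2) + 1*(4)*conj(-2) + 2*(-2)*conj(-sqrt(2)) + 2*(0)*conj(0) + 2*(-2)*conj(sqrt(2)) + 4*(0)*conj(0) + 4*(0)*conj(0)]
      = (1/16)[(8) + (-8) + (4*sqrt(2)) + (0) + (-4*sqrt(2)) + (0) + (0)] = 0/16 = 0
Hence the multiplicities are chi_3: 1, chi_4: 1, chi_6: 1. Dimension check: dim(chi_7)*dim(chi_5) = 2*2 = 4 and sum (mult * dim) = 1*1 + 1*1 + 1*2 = 4.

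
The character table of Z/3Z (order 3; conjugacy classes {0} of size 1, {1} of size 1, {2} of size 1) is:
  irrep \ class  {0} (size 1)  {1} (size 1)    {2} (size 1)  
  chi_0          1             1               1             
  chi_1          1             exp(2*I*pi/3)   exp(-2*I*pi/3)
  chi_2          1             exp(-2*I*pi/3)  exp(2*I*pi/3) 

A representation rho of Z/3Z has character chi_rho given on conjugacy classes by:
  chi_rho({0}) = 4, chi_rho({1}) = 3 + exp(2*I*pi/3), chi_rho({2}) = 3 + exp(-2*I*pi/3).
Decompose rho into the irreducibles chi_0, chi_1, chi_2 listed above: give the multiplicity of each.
Multiplicities: chi_0: 3, chi_1: 1, chi_2: 0.

Explanation: Use <chi_rho, chi> = (1/|G|) sum_C |C| * chi_rho(C) * conj(chi(C)) with |G| = 3 for each irreducible chi in the table:
  <chi_rho, chi_0> = (1/3)[1*(4)*conj(1) + 1*(3 + exp(2*I*pi/3))*conj(1) + 1*(3 + exp(-2*I*pi/3))*conj(1)]
      = (1/3)[(4) + (3 + exp(2*I*pi/3)) + (3 + exp(-2*I*pi/3))] = 9/3 = 3
  <chi_rho, chi_1> = (1/3)[1*(4)*conj(1) + 1*(3 + exp(2*I*pi/3))*conj(exp(2*I*pi/3)) + 1*(3 + exp(-2*I*pi/3))*conj(exp(-2*I*pi/3))]
      = (1/3)[(4) + (1 + 3*exp(-2*I*pi/3)) + (1 + 3*exp(2*I*pi/3))] = 3/3 = 1
  <chi_rho, chi_2> = (1/3)[1*(4)*conj(1) + 1*(3 + exp(2*I*pi/3))*conj(exp(-2*I*pi/3)) + 1*(3 + exp(-2*I*pi/3))*conj(exp(2*I*pi/3))]
      = (1/3)[(4) + (exp(-2*I*pi/3) + 3*exp(2*I*pi/3)) + (3*exp(-2*I*pi/3) + exp(2*I*pi/3))] = 0/3 = 0
(Exp terms are combined using exp(i*s)*conj(exp(i*t)) = exp(i*(s-t)), and sums of them are collapsed using the identity that for every m > 1 the m distinct m-th roots of unity sum to 0, e.g. 1 + exp(2*I*pi/3) + exp(-2*I*pi/3) = 0.)
Dimension check: dim(rho) = sum (mult * dim) = 3*1 + 1*1 + 0*1 = 4 = chi_rho(e) = 4.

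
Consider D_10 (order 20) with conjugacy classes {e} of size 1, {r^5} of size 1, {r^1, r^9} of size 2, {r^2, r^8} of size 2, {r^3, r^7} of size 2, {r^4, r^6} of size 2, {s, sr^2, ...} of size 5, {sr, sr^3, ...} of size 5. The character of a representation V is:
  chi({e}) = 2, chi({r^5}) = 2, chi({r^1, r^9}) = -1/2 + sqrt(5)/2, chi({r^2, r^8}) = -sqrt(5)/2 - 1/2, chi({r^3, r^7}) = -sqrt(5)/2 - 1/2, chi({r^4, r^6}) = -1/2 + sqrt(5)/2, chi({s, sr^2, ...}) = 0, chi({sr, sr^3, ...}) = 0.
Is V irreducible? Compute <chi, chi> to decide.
Irreducible: <chi, chi> = 1.

Explanation: <chi, chi> = (1/|G|) sum_C |C| * |chi(C)|^2 = (1/20)[1*|2|^2 + 1*|2|^2 + 2*|-1/2 + sqrt(5)/2|^2 + 2*|-sqrt(5)/2 - 1/2|^2 + 2*|-sqrt(5)/2 - 1/2|^2 + 2*|-1/2 + sqrt(5)/2|^2 + 5*|0|^2 + 5*|0|^2]
  = (1/20)[(4) + (4) + (3 - sqrt(5)) + (sqrt(5) + 3) + (sqrt(5) + 3) + (3 - sqrt(5)) + (0) + (0)] = 20/20 = 1.
A character is irreducible iff <chi, chi> = 1, so this representation is irreducible.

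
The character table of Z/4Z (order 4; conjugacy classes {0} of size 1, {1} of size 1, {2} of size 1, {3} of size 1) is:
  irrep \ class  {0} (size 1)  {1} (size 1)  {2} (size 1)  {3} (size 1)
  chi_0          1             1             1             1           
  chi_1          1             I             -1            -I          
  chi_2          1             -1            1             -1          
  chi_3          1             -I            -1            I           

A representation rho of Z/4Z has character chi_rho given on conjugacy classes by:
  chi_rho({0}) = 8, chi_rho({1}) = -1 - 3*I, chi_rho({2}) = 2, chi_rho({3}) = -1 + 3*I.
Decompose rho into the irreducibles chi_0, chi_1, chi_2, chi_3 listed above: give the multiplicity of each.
Multiplicities: chi_0: 2, chi_1: 0, chi_2: 3, chi_3: 3.

Derivation: Use <chi_rho, chi> = (1/|G|) sum_C |C| * chi_rho(C) * conj(chi(C)) with |G| = 4 for each irreducible chi in the table:
  <chi_rho, chi_0> = (1/4)[1*(8)*conj(1) + 1*(-1 - 3*I)*conj(1) + 1*(2)*conj(1) + 1*(-1 + 3*I)*conj(1)]
      = (1/4)[(8) + (-1 - 3*I) + (2) + (-1 + 3*I)] = 8/4 = 2
  <chi_rho, chi_1> = (1/4)[1*(8)*conj(1) + 1*(-1 - 3*I)*conj(I) + 1*(2)*conj(-1) + 1*(-1 + 3*I)*conj(-I)]
      = (1/4)[(8) + (-3 + I) + (-2) + (-3 - I)] = 0/4 = 0
  <chi_rho, chi_2> = (1/4)[1*(8)*conj(1) + 1*(-1 - 3*I)*conj(-1) + 1*(2)*conj(1) + 1*(-1 + 3*I)*conj(-1)]
      = (1/4)[(8) + (1 + 3*I) + (2) + (1 - 3*I)] = 12/4 = 3
  <chi_rho, chi_3> = (1/4)[1*(8)*conj(1) + 1*(-1 - 3*I)*conj(-I) + 1*(2)*conj(-1) + 1*(-1 + 3*I)*conj(I)]
      = (1/4)[(8) + (3 - I) + (-2) + (3 + I)] = 12/4 = 3
(Exp terms are combined using exp(i*s)*conj(exp(i*t)) = exp(i*(s-t)), and sums of them are collapsed using the identity that for every m > 1 the m distinct m-th roots of unity sum to 0, e.g. 1 + exp(2*I*pi/3) + exp(-2*I*pi/3) = 0.)
Dimension check: dim(rho) = sum (mult * dim) = 2*1 + 0*1 + 3*1 + 3*1 = 8 = chi_rho(e) = 8.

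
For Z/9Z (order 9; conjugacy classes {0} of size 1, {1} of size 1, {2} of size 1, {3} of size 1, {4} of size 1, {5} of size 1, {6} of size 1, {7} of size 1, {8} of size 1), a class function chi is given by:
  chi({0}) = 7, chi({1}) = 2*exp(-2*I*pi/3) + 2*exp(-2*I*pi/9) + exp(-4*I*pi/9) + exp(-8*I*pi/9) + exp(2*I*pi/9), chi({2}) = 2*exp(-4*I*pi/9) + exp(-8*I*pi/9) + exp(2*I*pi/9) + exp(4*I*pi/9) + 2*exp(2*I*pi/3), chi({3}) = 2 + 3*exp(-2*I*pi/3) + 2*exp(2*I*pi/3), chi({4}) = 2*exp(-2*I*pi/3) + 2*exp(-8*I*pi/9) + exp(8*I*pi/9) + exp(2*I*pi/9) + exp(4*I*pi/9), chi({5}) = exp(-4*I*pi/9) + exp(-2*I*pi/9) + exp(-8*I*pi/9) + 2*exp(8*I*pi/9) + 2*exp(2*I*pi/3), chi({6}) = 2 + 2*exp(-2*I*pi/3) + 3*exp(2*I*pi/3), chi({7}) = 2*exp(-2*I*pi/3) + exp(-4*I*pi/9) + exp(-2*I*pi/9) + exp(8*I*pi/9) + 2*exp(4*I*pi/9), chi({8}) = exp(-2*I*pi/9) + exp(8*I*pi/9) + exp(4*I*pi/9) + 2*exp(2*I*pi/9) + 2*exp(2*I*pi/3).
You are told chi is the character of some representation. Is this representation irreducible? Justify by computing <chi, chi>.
Not irreducible (reducible): <chi, chi> = 11 > 1.

Working: <chi, chi> = (1/|G|) sum_C |C| * |chi(C)|^2 = (1/9)[1*|7|^2 + 1*|2*exp(-2*I*pi/3) + 2*exp(-2*I*pi/9) + exp(-4*I*pi/9) + exp(-8*I*pi/9) + exp(2*I*pi/9)|^2 + 1*|2*exp(-4*I*pi/9) + exp(-8*I*pi/9) + exp(2*I*pi/9) + exp(4*I*pi/9) + 2*exp(2*I*pi/3)|^2 + 1*|2 + 3*exp(-2*I*pi/3) + 2*exp(2*I*pi/3)|^2 + 1*|2*exp(-2*I*pi/3) + 2*exp(-8*I*pi/9) + exp(8*I*pi/9) + exp(2*I*pi/9) + exp(4*I*pi/9)|^2 + 1*|exp(-4*I*pi/9) + exp(-2*I*pi/9) + exp(-8*I*pi/9) + 2*exp(8*I*pi/9) + 2*exp(2*I*pi/3)|^2 + 1*|2 + 2*exp(-2*I*pi/3) + 3*exp(2*I*pi/3)|^2 + 1*|2*exp(-2*I*pi/3) + exp(-4*I*pi/9) + exp(-2*I*pi/9) + exp(8*I*pi/9) + 2*exp(4*I*pi/9)|^2 + 1*|exp(-2*I*pi/9) + exp(8*I*pi/9) + exp(4*I*pi/9) + 2*exp(2*I*pi/9) + 2*exp(2*I*pi/3)|^2]
  = (1/9)[(49) + (11 + 7*exp(-4*I*pi/9) + 6*exp(-2*I*pi/9) + 3*exp(-2*I*pi/3) + 3*exp(-8*I*pi/9) + 3*exp(8*I*pi/9) + 3*exp(2*I*pi/3) + 6*exp(2*I*pi/9) + 7*exp(4*I*pi/9)) + (11 + 6*exp(-4*I*pi/9) + 3*exp(-2*I*pi/3) + 7*exp(-8*I*pi/9) + 3*exp(-2*I*pi/9) + 3*exp(2*I*pi/9) + 7*exp(8*I*pi/9) + 3*exp(2*I*pi/3) + 6*exp(4*I*pi/9)) + (1) + (11 + 7*exp(-2*I*pi/9) + 3*exp(-4*I*pi/9) + 3*exp(-2*I*pi/3) + 6*exp(-8*I*pi/9) + 6*exp(8*I*pi/9) + 3*exp(2*I*pi/3) + 3*exp(4*I*pi/9) + 7*exp(2*I*pi/9)) + (11 + 7*exp(-2*I*pi/9) + 3*exp(-4*I*pi/9) + 3*exp(-2*I*pi/3) + 6*exp(-8*I*pi/9) + 6*exp(8*I*pi/9) + 3*exp(2*I*pi/3) + 3*exp(4*I*pi/9) + 7*exp(2*I*pi/9)) + (1) + (11 + 6*exp(-4*I*pi/9) + 3*exp(-2*I*pi/3) + 7*exp(-8*I*pi/9) + 3*exp(-2*I*pi/9) + 3*exp(2*I*pi/9) + 7*exp(8*I*pi/9) + 3*exp(2*I*pi/3) + 6*exp(4*I*pi/9)) + (11 + 7*exp(-4*I*pi/9) + 6*exp(-2*I*pi/9) + 3*exp(-2*I*pi/3) + 3*exp(-8*I*pi/9) + 3*exp(8*I*pi/9) + 3*exp(2*I*pi/3) + 6*exp(2*I*pi/9) + 7*exp(4*I*pi/9))] = 99/9 = 11.
(Exp terms are combined using exp(i*s)*conj(exp(i*t)) = exp(i*(s-t)), and sums of them are collapsed using the identity that for every m > 1 the m distinct m-th roots of unity sum to 0, e.g. 1 + exp(2*I*pi/3) + exp(-2*I*pi/3) = 0.)
A character is irreducible iff <chi, chi> = 1, so this representation is reducible.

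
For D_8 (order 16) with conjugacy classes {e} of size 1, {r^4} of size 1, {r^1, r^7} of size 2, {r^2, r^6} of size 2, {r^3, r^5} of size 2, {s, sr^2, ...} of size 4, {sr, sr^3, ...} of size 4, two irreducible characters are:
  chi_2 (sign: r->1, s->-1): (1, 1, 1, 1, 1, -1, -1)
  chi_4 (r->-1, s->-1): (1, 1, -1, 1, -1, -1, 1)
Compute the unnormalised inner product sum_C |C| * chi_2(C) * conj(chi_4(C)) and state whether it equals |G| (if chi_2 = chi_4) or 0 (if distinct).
Sum = 0; so <chi_2, chi_4> = 0 (distinct irreducibles are orthogonal).

Explanation: Compute term by term over conjugacy classes (|C| * chi_2(C) * conj(chi_4(C))):
  1*(1)*conj(1) + 1*(1)*conj(1) + 2*(1)*conj(-1) + 2*(1)*conj(1) + 2*(1)*conj(-1) + 4*(-1)*conj(-1) + 4*(-1)*conj(1)
  = (1) + (1) + (-2) + (2) + (-2) + (4) + (-4)
  = 0.
Dividing by |G| = 16 gives 0/16 = 0, matching the row-orthogonality relation <chi_2, chi_4> = [chi_2 = chi_4].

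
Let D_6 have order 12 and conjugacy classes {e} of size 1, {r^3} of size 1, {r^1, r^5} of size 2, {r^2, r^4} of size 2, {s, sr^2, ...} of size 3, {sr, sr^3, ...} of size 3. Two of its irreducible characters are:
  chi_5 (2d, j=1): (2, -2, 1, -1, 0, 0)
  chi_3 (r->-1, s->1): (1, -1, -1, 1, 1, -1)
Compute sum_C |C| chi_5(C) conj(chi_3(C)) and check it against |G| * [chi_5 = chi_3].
Sum = 0; so <chi_5, chi_3> = 0 (distinct irreducibles are orthogonal).

Explanation: Compute term by term over conjugacy classes (|C| * chi_5(C) * conj(chi_3(C))):
  1*(2)*conj(1) + 1*(-2)*conj(-1) + 2*(1)*conj(-1) + 2*(-1)*conj(1) + 3*(0)*conj(1) + 3*(0)*conj(-1)
  = (2) + (2) + (-2) + (-2) + (0) + (0)
  = 0.
Dividing by |G| = 12 gives 0/12 = 0, matching the row-orthogonality relation <chi_5, chi_3> = [chi_5 = chi_3].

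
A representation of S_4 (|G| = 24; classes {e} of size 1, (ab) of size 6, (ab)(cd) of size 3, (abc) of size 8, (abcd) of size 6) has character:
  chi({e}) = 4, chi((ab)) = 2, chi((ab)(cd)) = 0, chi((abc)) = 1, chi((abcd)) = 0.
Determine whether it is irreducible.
Not irreducible (reducible): <chi, chi> = 2 > 1.

Derivation: <chi, chi> = (1/|G|) sum_C |C| * |chi(C)|^2 = (1/24)[1*|4|^2 + 6*|2|^2 + 3*|0|^2 + 8*|1|^2 + 6*|0|^2]
  = (1/24)[(16) + (24) + (0) + (8) + (0)] = 48/24 = 2.
A character is irreducible iff <chi, chi> = 1, so this representation is reducible.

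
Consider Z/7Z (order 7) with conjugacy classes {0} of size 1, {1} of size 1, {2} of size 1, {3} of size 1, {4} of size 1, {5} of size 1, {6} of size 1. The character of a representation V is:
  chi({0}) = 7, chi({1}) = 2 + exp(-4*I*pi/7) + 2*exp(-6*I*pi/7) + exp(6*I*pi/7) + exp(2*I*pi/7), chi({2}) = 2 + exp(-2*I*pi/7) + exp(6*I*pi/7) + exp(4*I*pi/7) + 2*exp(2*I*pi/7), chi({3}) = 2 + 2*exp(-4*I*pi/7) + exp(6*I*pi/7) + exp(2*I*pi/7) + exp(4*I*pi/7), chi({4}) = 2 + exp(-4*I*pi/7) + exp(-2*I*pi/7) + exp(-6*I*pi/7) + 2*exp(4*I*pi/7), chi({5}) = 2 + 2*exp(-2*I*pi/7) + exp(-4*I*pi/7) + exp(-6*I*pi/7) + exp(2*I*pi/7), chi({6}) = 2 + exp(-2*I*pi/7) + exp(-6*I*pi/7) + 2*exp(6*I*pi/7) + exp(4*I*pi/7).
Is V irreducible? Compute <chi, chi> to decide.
Not irreducible (reducible): <chi, chi> = 11 > 1.

Why: <chi, chi> = (1/|G|) sum_C |C| * |chi(C)|^2 = (1/7)[1*|7|^2 + 1*|2 + exp(-4*I*pi/7) + 2*exp(-6*I*pi/7) + exp(6*I*pi/7) + exp(2*I*pi/7)|^2 + 1*|2 + exp(-2*I*pi/7) + exp(6*I*pi/7) + exp(4*I*pi/7) + 2*exp(2*I*pi/7)|^2 + 1*|2 + 2*exp(-4*I*pi/7) + exp(6*I*pi/7) + exp(2*I*pi/7) + exp(4*I*pi/7)|^2 + 1*|2 + exp(-4*I*pi/7) + exp(-2*I*pi/7) + exp(-6*I*pi/7) + 2*exp(4*I*pi/7)|^2 + 1*|2 + 2*exp(-2*I*pi/7) + exp(-4*I*pi/7) + exp(-6*I*pi/7) + exp(2*I*pi/7)|^2 + 1*|2 + exp(-2*I*pi/7) + exp(-6*I*pi/7) + 2*exp(6*I*pi/7) + exp(4*I*pi/7)|^2]
  = (1/7)[(49) + (11 + 6*exp(-2*I*pi/7) + 9*exp(-6*I*pi/7) + 4*exp(-4*I*pi/7) + 4*exp(4*I*pi/7) + 9*exp(6*I*pi/7) + 6*exp(2*I*pi/7)) + (11 + 9*exp(-2*I*pi/7) + 6*exp(-4*I*pi/7) + 4*exp(-6*I*pi/7) + 4*exp(6*I*pi/7) + 6*exp(4*I*pi/7) + 9*exp(2*I*pi/7)) + (11 + 9*exp(-4*I*pi/7) + 4*exp(-2*I*pi/7) + 6*exp(-6*I*pi/7) + 6*exp(6*I*pi/7) + 4*exp(2*I*pi/7) + 9*exp(4*I*pi/7)) + (11 + 9*exp(-4*I*pi/7) + 4*exp(-2*I*pi/7) + 6*exp(-6*I*pi/7) + 6*exp(6*I*pi/7) + 4*exp(2*I*pi/7) + 9*exp(4*I*pi/7)) + (11 + 9*exp(-2*I*pi/7) + 6*exp(-4*I*pi/7) + 4*exp(-6*I*pi/7) + 4*exp(6*I*pi/7) + 6*exp(4*I*pi/7) + 9*exp(2*I*pi/7)) + (11 + 6*exp(-2*I*pi/7) + 9*exp(-6*I*pi/7) + 4*exp(-4*I*pi/7) + 4*exp(4*I*pi/7) + 9*exp(6*I*pi/7) + 6*exp(2*I*pi/7))] = 77/7 = 11.
(Exp terms are combined using exp(i*s)*conj(exp(i*t)) = exp(i*(s-t)), and sums of them are collapsed using the identity that for every m > 1 the m distinct m-th roots of unity sum to 0, e.g. 1 + exp(2*I*pi/3) + exp(-2*I*pi/3) = 0.)
A character is irreducible iff <chi, chi> = 1, so this representation is reducible.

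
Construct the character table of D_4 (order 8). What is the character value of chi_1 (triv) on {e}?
Conjugacy classes: {e} of size 1, {r^2} of size 1, {r^1, r^3} of size 2, {s, sr^2, ...} of size 2, {sr, sr^3, ...} of size 2.
Character table:
  irrep \ class              {e} (size 1)  {r^2} (size 1)  {r^1, r^3} (size 2)  {s, sr^2, ...} (size 2)  {sr, sr^3, ...} (size 2)
  chi_1 (triv)               1             1               1                    1                        1                       
  chi_2 (sign: r->1, s->-1)  1             1               1                    -1                       -1                      
  chi_3 (r->-1, s->1)        1             1               -1                   1                        -1                      
  chi_4 (r->-1, s->-1)       1             1               -1                   -1                       1                       
  chi_5 (2d, j=1)            2             -2              0                    0                        0                       

Spot check: chi_1 (triv) on {e} = 1.

Argument: D_4 has order 2*4 = 8 with 5 conjugacy classes, hence 5 irreducibles. Sum of squared dims 1 + 1 + 1 + 1 + 4 = 8 = |G|. Linear characters come from the abelianisation; the 2-dimensional irreps have character r^k -> 2*cos(2*pi*j*k/4), reflections -> 0.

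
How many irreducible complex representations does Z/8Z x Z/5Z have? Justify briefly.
40

The number of irreducible complex representations of a finite group equals its number of conjugacy classes. Z/8Z x Z/5Z is abelian of order 40, so every element is its own conjugacy class: 40 classes, so Z/8Z x Z/5Z (order 40) has exactly 40 irreducible complex representations.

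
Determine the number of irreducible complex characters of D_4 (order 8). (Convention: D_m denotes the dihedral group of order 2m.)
5

Justification: The number of irreducible complex representations of a finite group equals its number of conjugacy classes. D_4 has 5 conjugacy classes (n/2 + 3 for n even), so D_4 (order 8) has exactly 5 irreducible complex representations.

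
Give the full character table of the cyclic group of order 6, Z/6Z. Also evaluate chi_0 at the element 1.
Character table of Z/6Z (irreps indexed chi_0,...,chi_5 with chi_k(m) = zeta_6^(k*m), zeta_6 = exp(2*pi*i/6)):
  irrep \ class  {0} (size 1)  {1} (size 1)    {2} (size 1)    {3} (size 1)  {4} (size 1)    {5} (size 1)  
  chi_0          1             1               1               1             1               1             
  chi_1          1             exp(I*pi/3)     exp(2*I*pi/3)   -1            exp(-2*I*pi/3)  exp(-I*pi/3)  
  chi_2          1             exp(2*I*pi/3)   exp(-2*I*pi/3)  1             exp(2*I*pi/3)   exp(-2*I*pi/3)
  chi_3          1             -1              1               -1            1               -1            
  chi_4          1             exp(-2*I*pi/3)  exp(2*I*pi/3)   1             exp(-2*I*pi/3)  exp(2*I*pi/3) 
  chi_5          1             exp(-I*pi/3)    exp(-2*I*pi/3)  -1            exp(2*I*pi/3)   exp(I*pi/3)   

Spot check: chi_0(1) = zeta_6^(0*1) = zeta_6^0 = 1.

Working: Z/6Z is abelian, so all 6 irreducible complex representations are 1-dimensional. They are given by chi_k(m) = zeta_6^(k*m) for k = 0,...,5. Row orthogonality: sum_m chi_k(m) conj(chi_l(m)) = 6 * [k = l].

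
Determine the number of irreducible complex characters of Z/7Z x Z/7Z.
49

Solution. The number of irreducible complex representations of a finite group equals its number of conjugacy classes. Z/7Z x Z/7Z is abelian of order 49, so every element is its own conjugacy class: 49 classes, so Z/7Z x Z/7Z (order 49) has exactly 49 irreducible complex representations.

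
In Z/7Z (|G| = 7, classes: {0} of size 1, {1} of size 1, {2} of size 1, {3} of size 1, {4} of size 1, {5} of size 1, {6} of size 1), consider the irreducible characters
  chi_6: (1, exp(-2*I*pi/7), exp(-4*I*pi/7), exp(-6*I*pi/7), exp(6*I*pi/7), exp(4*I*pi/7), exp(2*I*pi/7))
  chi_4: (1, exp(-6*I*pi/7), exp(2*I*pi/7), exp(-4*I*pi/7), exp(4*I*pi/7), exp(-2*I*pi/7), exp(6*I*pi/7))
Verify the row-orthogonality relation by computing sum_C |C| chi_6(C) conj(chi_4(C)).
Sum = 0; so <chi_6, chi_4> = 0 (distinct irreducibles are orthogonal).

Why: Compute term by term over conjugacy classes (|C| * chi_6(C) * conj(chi_4(C))):
  1*(1)*conj(1) + 1*(exp(-2*I*pi/7))*conj(exp(-6*I*pi/7)) + 1*(exp(-4*I*pi/7))*conj(exp(2*I*pi/7)) + 1*(exp(-6*I*pi/7))*conj(exp(-4*I*pi/7)) + 1*(exp(6*I*pi/7))*conj(exp(4*I*pi/7)) + 1*(exp(4*I*pi/7))*conj(exp(-2*I*pi/7)) + 1*(exp(2*I*pi/7))*conj(exp(6*I*pi/7))
  = (1) + (exp(4*I*pi/7)) + (exp(-6*I*pi/7)) + (exp(-2*I*pi/7)) + (exp(2*I*pi/7)) + (exp(6*I*pi/7)) + (exp(-4*I*pi/7))
  = 0.
(Exp terms are combined using exp(i*s)*conj(exp(i*t)) = exp(i*(s-t)), and sums of them are collapsed using the identity that for every m > 1 the m distinct m-th roots of unity sum to 0, e.g. 1 + exp(2*I*pi/3) + exp(-2*I*pi/3) = 0.)
Dividing by |G| = 7 gives 0/7 = 0, matching the row-orthogonality relation <chi_6, chi_4> = [chi_6 = chi_4].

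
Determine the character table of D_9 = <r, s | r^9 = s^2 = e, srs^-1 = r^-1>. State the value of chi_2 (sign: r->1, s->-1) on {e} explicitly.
Conjugacy classes: {e} of size 1, {r^1, r^8} of size 2, {r^2, r^7} of size 2, {r^3, r^6} of size 2, {r^4, r^5} of size 2, {s, sr, ..., sr^8} of size 9.
Character table:
  irrep \ class              {e} (size 1)  {r^1, r^8} (size 2)  {r^2, r^7} (size 2)  {r^3, r^6} (size 2)  {r^4, r^5} (size 2)  {s, sr, ..., sr^8} (size 9)
  chi_1 (triv)               1             1                    1                    1                    1                    1                          
  chi_2 (sign: r->1, s->-1)  1             1                    1                    1                    1                    -1                         
  chi_3 (2d, j=1)            2             2*cos(2*pi/9)        2*cos(4*pi/9)        -1                   -2*cos(pi/9)         0                          
  chi_4 (2d, j=2)            2             2*cos(4*pi/9)        -2*cos(pi/9)         -1                   2*cos(2*pi/9)        0                          
  chi_5 (2d, j=3)            2             -1                   -1                   2                    -1                   0                          
  chi_6 (2d, j=4)            2             -2*cos(pi/9)         2*cos(2*pi/9)        -1                   2*cos(4*pi/9)        0                          

Spot check: chi_2 (sign: r->1, s->-1) on {e} = 1.

Working: D_9 has order 2*9 = 18 with 6 conjugacy classes, hence 6 irreducibles. Sum of squared dims 1 + 1 + 4 + 4 + 4 + 4 = 18 = |G|. Linear characters come from the abelianisation; the 2-dimensional irreps have character r^k -> 2*cos(2*pi*j*k/9), reflections -> 0.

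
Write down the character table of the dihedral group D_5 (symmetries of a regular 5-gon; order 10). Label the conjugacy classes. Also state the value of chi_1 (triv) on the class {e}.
Conjugacy classes: {e} of size 1, {r^1, r^4} of size 2, {r^2, r^3} of size 2, {s, sr, ..., sr^4} of size 5.
Character table:
  irrep \ class              {e} (size 1)  {r^1, r^4} (size 2)  {r^2, r^3} (size 2)  {s, sr, ..., sr^4} (size 5)
  chi_1 (triv)               1             1                    1                    1                          
  chi_2 (sign: r->1, s->-1)  1             1                    1                    -1                         
  chi_3 (2d, j=1)            2             -1/2 + sqrt(5)/2     -sqrt(5)/2 - 1/2     0                          
  chi_4 (2d, j=2)            2             -sqrt(5)/2 - 1/2     -1/2 + sqrt(5)/2     0                          

Spot check: chi_1 (triv) on {e} = 1.

Reasoning: D_5 has order 2*5 = 10 with 4 conjugacy classes, hence 4 irreducibles. Sum of squared dims 1 + 1 + 4 + 4 = 10 = |G|. Linear characters come from the abelianisation; the 2-dimensional irreps have character r^k -> 2*cos(2*pi*j*k/5), reflections -> 0.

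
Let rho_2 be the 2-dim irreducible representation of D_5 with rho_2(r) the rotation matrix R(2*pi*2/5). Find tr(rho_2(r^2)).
chi_{rho_2}(r^2) = 2*cos(2*pi*2*2/5) = -1/2 + sqrt(5)/2

Working: rho_2(r^2) is rotation by angle 2*pi*2*2/5, whose trace is 2*cos(2*pi*2*2/5) = -1/2 + sqrt(5)/2.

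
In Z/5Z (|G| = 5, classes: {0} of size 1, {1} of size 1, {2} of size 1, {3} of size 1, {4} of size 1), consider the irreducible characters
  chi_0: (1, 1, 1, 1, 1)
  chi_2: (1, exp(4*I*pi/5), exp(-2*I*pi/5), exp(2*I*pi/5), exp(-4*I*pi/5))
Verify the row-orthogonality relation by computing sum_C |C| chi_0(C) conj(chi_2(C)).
Sum = 0; so <chi_0, chi_2> = 0 (distinct irreducibles are orthogonal).

Argument: Compute term by term over conjugacy classes (|C| * chi_0(C) * conj(chi_2(C))):
  1*(1)*conj(1) + 1*(1)*conj(exp(4*I*pi/5)) + 1*(1)*conj(exp(-2*I*pi/5)) + 1*(1)*conj(exp(2*I*pi/5)) + 1*(1)*conj(exp(-4*I*pi/5))
  = (1) + (exp(-4*I*pi/5)) + (exp(2*I*pi/5)) + (exp(-2*I*pi/5)) + (exp(4*I*pi/5))
  = 0.
(Exp terms are combined using exp(i*s)*conj(exp(i*t)) = exp(i*(s-t)), and sums of them are collapsed using the identity that for every m > 1 the m distinct m-th roots of unity sum to 0, e.g. 1 + exp(2*I*pi/3) + exp(-2*I*pi/3) = 0.)
Dividing by |G| = 5 gives 0/5 = 0, matching the row-orthogonality relation <chi_0, chi_2> = [chi_0 = chi_2].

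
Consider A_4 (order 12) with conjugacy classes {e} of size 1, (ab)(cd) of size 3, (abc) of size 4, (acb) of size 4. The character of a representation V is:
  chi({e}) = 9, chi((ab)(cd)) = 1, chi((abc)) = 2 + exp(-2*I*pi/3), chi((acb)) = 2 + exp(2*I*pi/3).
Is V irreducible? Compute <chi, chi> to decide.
Not irreducible (reducible): <chi, chi> = 9 > 1.

Proof sketch: <chi, chi> = (1/|G|) sum_C |C| * |chi(C)|^2 = (1/12)[1*|9|^2 + 3*|1|^2 + 4*|2 + exp(-2*I*pi/3)|^2 + 4*|2 + exp(2*I*pi/3)|^2]
  = (1/12)[(81) + (3) + (12) + (12)] = 108/12 = 9.
(Exp terms are combined using exp(i*s)*conj(exp(i*t)) = exp(i*(s-t)), and sums of them are collapsed using the identity that for every m > 1 the m distinct m-th roots of unity sum to 0, e.g. 1 + exp(2*I*pi/3) + exp(-2*I*pi/3) = 0.)
A character is irreducible iff <chi, chi> = 1, so this representation is reducible.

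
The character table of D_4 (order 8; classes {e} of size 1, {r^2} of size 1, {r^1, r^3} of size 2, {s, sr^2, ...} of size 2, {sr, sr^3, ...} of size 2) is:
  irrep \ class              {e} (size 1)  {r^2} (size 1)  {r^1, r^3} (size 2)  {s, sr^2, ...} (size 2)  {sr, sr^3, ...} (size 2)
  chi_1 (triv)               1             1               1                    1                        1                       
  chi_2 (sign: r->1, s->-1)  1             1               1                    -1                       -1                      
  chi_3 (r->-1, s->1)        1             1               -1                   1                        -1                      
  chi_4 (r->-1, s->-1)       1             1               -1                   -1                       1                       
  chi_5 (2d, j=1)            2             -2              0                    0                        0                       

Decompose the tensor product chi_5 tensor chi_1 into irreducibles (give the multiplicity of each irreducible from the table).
chi_5 tensor chi_1 = chi_5 (all other irreducibles have multiplicity 0).

Working: The character of a tensor product is the pointwise product (chi_5 * chi_1)(C) = chi_5(C) * chi_1(C):
  {e}: (2)*(1), {r^2}: (-2)*(1), {r^1, r^3}: (0)*(1), {s, sr^2, ...}: (0)*(1), {sr, sr^3, ...}: (0)*(1)
so (chi_5 * chi_1) takes values
  {e} -> 2, {r^2} -> -2, {r^1, r^3} -> 0, {s, sr^2, ...} -> 0, {sr, sr^3, ...} -> 0.
Now take the inner product of this character with each irreducible chi from the table, <chi_5*chi_1, chi> = (1/8) sum_C |C| (chi_5*chi_1)(C) conj(chi(C)):
  <chi_5*chi_1, chi_1> = (1/8)[1*(2)*conj(1) + 1*(-2)*conj(1) + 2*(0)*conj(1) + 2*(0)*conj(1) + 2*(0)*conj(1)]
      = (1/8)[(2) + (-2) + (0) + (0) + (0)] = 0/8 = 0
  <chi_5*chi_1, chi_2> = (1/8)[1*(2)*conj(1) + 1*(-2)*conj(1) + 2*(0)*conj(1) + 2*(0)*conj(-1) + 2*(0)*conj(-1)]
      = (1/8)[(2) + (-2) + (0) + (0) + (0)] = 0/8 = 0
  <chi_5*chi_1, chi_3> = (1/8)[1*(2)*conj(1) + 1*(-2)*conj(1) + 2*(0)*conj(-1) + 2*(0)*conj(1) + 2*(0)*conj(-1)]
      = (1/8)[(2) + (-2) + (0) + (0) + (0)] = 0/8 = 0
  <chi_5*chi_1, chi_4> = (1/8)[1*(2)*conj(1) + 1*(-2)*conj(1) + 2*(0)*conj(-1) + 2*(0)*conj(-1) + 2*(0)*conj(1)]
      = (1/8)[(2) + (-2) + (0) + (0) + (0)] = 0/8 = 0
  <chi_5*chi_1, chi_5> = (1/8)[1*(2)*conj(2) + 1*(-2)*conj(-2) + 2*(0)*conj(0) + 2*(0)*conj(0) + 2*(0)*conj(0)]
      = (1/8)[(4) + (4) + (0) + (0) + (0)] = 8/8 = 1
Hence the multiplicities are chi_5: 1. Dimension check: dim(chi_5)*dim(chi_1) = 2*1 = 2 and sum (mult * dim) = 1*2 = 2.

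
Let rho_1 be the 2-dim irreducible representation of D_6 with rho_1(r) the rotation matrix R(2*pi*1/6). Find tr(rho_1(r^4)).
chi_{rho_1}(r^4) = 2*cos(2*pi*1*4/6) = -1

Explanation: rho_1(r^4) is rotation by angle 2*pi*1*4/6, whose trace is 2*cos(2*pi*1*4/6) = -1.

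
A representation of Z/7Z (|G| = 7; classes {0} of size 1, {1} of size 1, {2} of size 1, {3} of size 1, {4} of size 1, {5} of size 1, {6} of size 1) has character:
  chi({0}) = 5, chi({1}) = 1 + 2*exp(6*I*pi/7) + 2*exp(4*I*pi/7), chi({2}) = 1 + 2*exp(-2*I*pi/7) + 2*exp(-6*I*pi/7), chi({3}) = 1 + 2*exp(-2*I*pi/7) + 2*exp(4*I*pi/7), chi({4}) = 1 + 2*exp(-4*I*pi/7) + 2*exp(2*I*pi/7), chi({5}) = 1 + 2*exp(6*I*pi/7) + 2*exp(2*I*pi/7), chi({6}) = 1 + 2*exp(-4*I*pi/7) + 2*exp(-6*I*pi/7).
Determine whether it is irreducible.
Not irreducible (reducible): <chi, chi> = 9 > 1.

Proof sketch: <chi, chi> = (1/|G|) sum_C |C| * |chi(C)|^2 = (1/7)[1*|5|^2 + 1*|1 + 2*exp(6*I*pi/7) + 2*exp(4*I*pi/7)|^2 + 1*|1 + 2*exp(-2*I*pi/7) + 2*exp(-6*I*pi/7)|^2 + 1*|1 + 2*exp(-2*I*pi/7) + 2*exp(4*I*pi/7)|^2 + 1*|1 + 2*exp(-4*I*pi/7) + 2*exp(2*I*pi/7)|^2 + 1*|1 + 2*exp(6*I*pi/7) + 2*exp(2*I*pi/7)|^2 + 1*|1 + 2*exp(-4*I*pi/7) + 2*exp(-6*I*pi/7)|^2]
  = (1/7)[(25) + (9 + 4*exp(-2*I*pi/7) + 2*exp(-4*I*pi/7) + 2*exp(-6*I*pi/7) + 2*exp(6*I*pi/7) + 2*exp(4*I*pi/7) + 4*exp(2*I*pi/7)) + (9 + 4*exp(-4*I*pi/7) + 2*exp(-2*I*pi/7) + 2*exp(-6*I*pi/7) + 2*exp(6*I*pi/7) + 2*exp(2*I*pi/7) + 4*exp(4*I*pi/7)) + (9 + 2*exp(-4*I*pi/7) + 4*exp(-6*I*pi/7) + 2*exp(-2*I*pi/7) + 2*exp(2*I*pi/7) + 4*exp(6*I*pi/7) + 2*exp(4*I*pi/7)) + (9 + 2*exp(-4*I*pi/7) + 4*exp(-6*I*pi/7) + 2*exp(-2*I*pi/7) + 2*exp(2*I*pi/7) + 4*exp(6*I*pi/7) + 2*exp(4*I*pi/7)) + (9 + 4*exp(-4*I*pi/7) + 2*exp(-2*I*pi/7) + 2*exp(-6*I*pi/7) + 2*exp(6*I*pi/7) + 2*exp(2*I*pi/7) + 4*exp(4*I*pi/7)) + (9 + 4*exp(-2*I*pi/7) + 2*exp(-4*I*pi/7) + 2*exp(-6*I*pi/7) + 2*exp(6*I*pi/7) + 2*exp(4*I*pi/7) + 4*exp(2*I*pi/7))] = 63/7 = 9.
(Exp terms are combined using exp(i*s)*conj(exp(i*t)) = exp(i*(s-t)), and sums of them are collapsed using the identity that for every m > 1 the m distinct m-th roots of unity sum to 0, e.g. 1 + exp(2*I*pi/3) + exp(-2*I*pi/3) = 0.)
A character is irreducible iff <chi, chi> = 1, so this representation is reducible.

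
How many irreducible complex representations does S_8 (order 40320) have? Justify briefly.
22

Working: The number of irreducible complex representations of a finite group equals its number of conjugacy classes. Conjugacy classes in S_8 correspond to cycle types, i.e. partitions of 8; there are p(8) = 22 of them, so S_8 (order 40320) has exactly 22 irreducible complex representations.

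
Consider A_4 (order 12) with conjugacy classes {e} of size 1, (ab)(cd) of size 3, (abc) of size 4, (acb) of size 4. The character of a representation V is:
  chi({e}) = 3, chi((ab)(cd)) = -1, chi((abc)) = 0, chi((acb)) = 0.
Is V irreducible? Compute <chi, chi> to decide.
Irreducible: <chi, chi> = 1.

Derivation: <chi, chi> = (1/|G|) sum_C |C| * |chi(C)|^2 = (1/12)[1*|3|^2 + 3*|-1|^2 + 4*|0|^2 + 4*|0|^2]
  = (1/12)[(9) + (3) + (0) + (0)] = 12/12 = 1.
(Exp terms are combined using exp(i*s)*conj(exp(i*t)) = exp(i*(s-t)), and sums of them are collapsed using the identity that for every m > 1 the m distinct m-th roots of unity sum to 0, e.g. 1 + exp(2*I*pi/3) + exp(-2*I*pi/3) = 0.)
A character is irreducible iff <chi, chi> = 1, so this representation is irreducible.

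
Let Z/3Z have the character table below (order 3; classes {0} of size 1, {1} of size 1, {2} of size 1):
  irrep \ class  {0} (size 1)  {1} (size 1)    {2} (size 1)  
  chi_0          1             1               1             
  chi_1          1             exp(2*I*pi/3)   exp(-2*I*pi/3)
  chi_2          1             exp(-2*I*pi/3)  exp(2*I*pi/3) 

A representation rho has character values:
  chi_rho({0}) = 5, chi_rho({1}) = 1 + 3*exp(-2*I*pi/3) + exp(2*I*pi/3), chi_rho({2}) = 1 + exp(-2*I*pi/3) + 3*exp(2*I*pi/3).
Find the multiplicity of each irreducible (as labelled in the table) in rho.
Multiplicities: chi_0: 1, chi_1: 1, chi_2: 3.

Derivation: Use <chi_rho, chi> = (1/|G|) sum_C |C| * chi_rho(C) * conj(chi(C)) with |G| = 3 for each irreducible chi in the table:
  <chi_rho, chi_0> = (1/3)[1*(5)*conj(1) + 1*(1 + 3*exp(-2*I*pi/3) + exp(2*I*pi/3))*conj(1) + 1*(1 + exp(-2*I*pi/3) + 3*exp(2*I*pi/3))*conj(1)]
      = (1/3)[(5) + (1 + 3*exp(-2*I*pi/3) + exp(2*I*pi/3)) + (1 + exp(-2*I*pi/3) + 3*exp(2*I*pi/3))] = 3/3 = 1
  <chi_rho, chi_1> = (1/3)[1*(5)*conj(1) + 1*(1 + 3*exp(-2*I*pi/3) + exp(2*I*pi/3))*conj(exp(2*I*pi/3)) + 1*(1 + exp(-2*I*pi/3) + 3*exp(2*I*pi/3))*conj(exp(-2*I*pi/3))]
      = (1/3)[(5) + (1 + exp(-2*I*pi/3) + 3*exp(2*I*pi/3)) + (1 + 3*exp(-2*I*pi/3) + exp(2*I*pi/3))] = 3/3 = 1
  <chi_rho, chi_2> = (1/3)[1*(5)*conj(1) + 1*(1 + 3*exp(-2*I*pi/3) + exp(2*I*pi/3))*conj(exp(-2*I*pi/3)) + 1*(1 + exp(-2*I*pi/3) + 3*exp(2*I*pi/3))*conj(exp(2*I*pi/3))]
      = (1/3)[(5) + (2) + (2)] = 9/3 = 3
(Exp terms are combined using exp(i*s)*conj(exp(i*t)) = exp(i*(s-t)), and sums of them are collapsed using the identity that for every m > 1 the m distinct m-th roots of unity sum to 0, e.g. 1 + exp(2*I*pi/3) + exp(-2*I*pi/3) = 0.)
Dimension check: dim(rho) = sum (mult * dim) = 1*1 + 1*1 + 3*1 = 5 = chi_rho(e) = 5.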